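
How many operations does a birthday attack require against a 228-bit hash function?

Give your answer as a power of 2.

Step 1: The birthday paradox gives collision probability ~50% after sqrt(2^n) = 2^(n/2) hashes.
Step 2: For 228-bit output: 2^(228/2) = 2^114.
Step 3: Approximately 2^114 hash computations needed.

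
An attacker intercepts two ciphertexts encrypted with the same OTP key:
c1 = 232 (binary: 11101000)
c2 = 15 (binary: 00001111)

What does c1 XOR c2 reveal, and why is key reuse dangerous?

Step 1: c1 XOR c2 = (m1 XOR k) XOR (m2 XOR k).
Step 2: By XOR associativity/commutativity: = m1 XOR m2 XOR k XOR k = m1 XOR m2.
Step 3: 11101000 XOR 00001111 = 11100111 = 231.
Step 4: The key cancels out! An attacker learns m1 XOR m2 = 231, revealing the relationship between plaintexts.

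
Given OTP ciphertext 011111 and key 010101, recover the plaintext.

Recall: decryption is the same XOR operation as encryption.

Step 1: XOR ciphertext with key:
  Ciphertext: 011111
  Key:        010101
  XOR:        001010
Step 2: Plaintext = 001010 = 10 in decimal.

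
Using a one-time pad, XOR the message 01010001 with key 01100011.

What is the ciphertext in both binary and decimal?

Step 1: Write out the XOR operation bit by bit:
  Message: 01010001
  Key:     01100011
  XOR:     00110010
Step 2: Convert to decimal: 00110010 = 50.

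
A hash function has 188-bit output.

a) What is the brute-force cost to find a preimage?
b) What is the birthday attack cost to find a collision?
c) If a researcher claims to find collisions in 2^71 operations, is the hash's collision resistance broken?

Step 1: Preimage resistance requires brute-force of 2^188 operations.
Step 2: Collision resistance (birthday bound) = 2^(188/2) = 2^94.
Step 3: The claimed attack costs 2^71 operations.
Step 4: Since 2^71 < 2^94, the claimed attack beats the generic birthday bound, so collision resistance is broken.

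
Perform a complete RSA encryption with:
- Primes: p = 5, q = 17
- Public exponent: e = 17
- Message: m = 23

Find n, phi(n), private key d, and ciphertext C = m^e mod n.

Step 1: n = 5 * 17 = 85.
Step 2: phi(n) = (5-1)(17-1) = 4 * 16 = 64.
Step 3: Find d = 17^(-1) mod 64 = 49.
  Verify: 17 * 49 = 833 = 1 (mod 64).
Step 4: C = 23^17 mod 85 = 23.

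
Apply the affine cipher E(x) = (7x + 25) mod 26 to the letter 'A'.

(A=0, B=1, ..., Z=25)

Step 1: Convert 'A' to number: x = 0.
Step 2: E(0) = (7 * 0 + 25) mod 26 = 25 mod 26 = 25.
Step 3: Convert 25 back to letter: Z.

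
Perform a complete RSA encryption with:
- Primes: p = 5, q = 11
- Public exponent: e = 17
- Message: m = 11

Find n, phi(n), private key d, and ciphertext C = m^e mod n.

Step 1: n = 5 * 11 = 55.
Step 2: phi(n) = (5-1)(11-1) = 4 * 10 = 40.
Step 3: Find d = 17^(-1) mod 40 = 33.
  Verify: 17 * 33 = 561 = 1 (mod 40).
Step 4: C = 11^17 mod 55 = 11.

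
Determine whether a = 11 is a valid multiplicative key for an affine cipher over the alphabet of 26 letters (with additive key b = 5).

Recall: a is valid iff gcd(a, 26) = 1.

Step 1: Compute gcd(11, 26).
Step 2: gcd(11, 26) = 1.
Since gcd = 1, 11 is coprime with 26, so it is a valid key.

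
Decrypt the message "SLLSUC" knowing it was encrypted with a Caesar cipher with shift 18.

Step 1: Reverse the shift by subtracting 18 from each letter position.
  S (position 18) -> position (18-18) mod 26 = 0 -> A
  L (position 11) -> position (11-18) mod 26 = 19 -> T
  L (position 11) -> position (11-18) mod 26 = 19 -> T
  S (position 18) -> position (18-18) mod 26 = 0 -> A
  U (position 20) -> position (20-18) mod 26 = 2 -> C
  C (position 2) -> position (2-18) mod 26 = 10 -> K
Decrypted message: ATTACK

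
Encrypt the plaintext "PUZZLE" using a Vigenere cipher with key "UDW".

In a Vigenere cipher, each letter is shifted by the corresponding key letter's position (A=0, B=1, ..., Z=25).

Step 1: Repeat key to match plaintext length:
  Plaintext: PUZZLE
  Key:       UDWUDW
Step 2: Encrypt each letter:
  P(15) + U(20) = (15+20) mod 26 = 9 = J
  U(20) + D(3) = (20+3) mod 26 = 23 = X
  Z(25) + W(22) = (25+22) mod 26 = 21 = V
  Z(25) + U(20) = (25+20) mod 26 = 19 = T
  L(11) + D(3) = (11+3) mod 26 = 14 = O
  E(4) + W(22) = (4+22) mod 26 = 0 = A
Ciphertext: JXVTOA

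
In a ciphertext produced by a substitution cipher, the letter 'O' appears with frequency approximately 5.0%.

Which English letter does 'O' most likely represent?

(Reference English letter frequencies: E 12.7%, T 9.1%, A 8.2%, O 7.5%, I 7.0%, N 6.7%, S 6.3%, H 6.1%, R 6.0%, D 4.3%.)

Step 1: The observed frequency is 5.0%.
Step 2: Compare with English frequencies:
  E: 12.7% (difference: 7.7%)
  T: 9.1% (difference: 4.1%)
  A: 8.2% (difference: 3.2%)
  O: 7.5% (difference: 2.5%)
  I: 7.0% (difference: 2.0%)
  N: 6.7% (difference: 1.7%)
  S: 6.3% (difference: 1.3%)
  H: 6.1% (difference: 1.1%)
  R: 6.0% (difference: 1.0%)
  D: 4.3% (difference: 0.7%) <-- closest
Step 3: 'O' most likely represents 'D' (frequency 4.3%).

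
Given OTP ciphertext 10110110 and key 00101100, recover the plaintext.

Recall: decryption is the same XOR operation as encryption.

Step 1: XOR ciphertext with key:
  Ciphertext: 10110110
  Key:        00101100
  XOR:        10011010
Step 2: Plaintext = 10011010 = 154 in decimal.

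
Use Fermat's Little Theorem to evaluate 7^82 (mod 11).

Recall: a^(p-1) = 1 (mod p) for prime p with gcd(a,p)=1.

Step 1: Since 11 is prime, by Fermat's Little Theorem: 7^10 = 1 (mod 11).
Step 2: Reduce exponent: 82 mod 10 = 2.
Step 3: So 7^82 = 7^2 (mod 11).
Step 4: 7^2 mod 11 = 5.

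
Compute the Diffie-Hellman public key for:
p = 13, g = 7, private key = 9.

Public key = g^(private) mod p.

Step 1: A = g^a mod p = 7^9 mod 13.
  7^1 mod 13 = 7
  7^2 mod 13 = (7 * 7) mod 13 = 10
  7^3 mod 13 = (10 * 7) mod 13 = 5
  7^4 mod 13 = (5 * 7) mod 13 = 9
  7^5 mod 13 = (9 * 7) mod 13 = 11
  7^6 mod 13 = (11 * 7) mod 13 = 12
  7^7 mod 13 = (12 * 7) mod 13 = 6
  7^8 mod 13 = (6 * 7) mod 13 = 3
  7^9 mod 13 = (3 * 7) mod 13 = 8
Result: A = 8.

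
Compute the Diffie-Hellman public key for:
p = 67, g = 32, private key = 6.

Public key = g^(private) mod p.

Step 1: A = g^a mod p = 32^6 mod 67.
  32^1 mod 67 = 32
  32^2 mod 67 = (32 * 32) mod 67 = 19
  32^3 mod 67 = (19 * 32) mod 67 = 5
  32^4 mod 67 = (5 * 32) mod 67 = 26
  32^5 mod 67 = (26 * 32) mod 67 = 28
  32^6 mod 67 = (28 * 32) mod 67 = 25
Result: A = 25.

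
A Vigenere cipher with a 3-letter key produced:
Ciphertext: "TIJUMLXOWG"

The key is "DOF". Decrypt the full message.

Step 1: Key 'DOF' has length 3. Extended key: DOFDOFDOFD
Step 2: Decrypt each position:
  T(19) - D(3) = 16 = Q
  I(8) - O(14) = 20 = U
  J(9) - F(5) = 4 = E
  U(20) - D(3) = 17 = R
  M(12) - O(14) = 24 = Y
  L(11) - F(5) = 6 = G
  X(23) - D(3) = 20 = U
  O(14) - O(14) = 0 = A
  W(22) - F(5) = 17 = R
  G(6) - D(3) = 3 = D
Plaintext: QUERYGUARD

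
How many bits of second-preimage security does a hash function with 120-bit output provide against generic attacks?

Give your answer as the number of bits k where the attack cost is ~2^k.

Step 1: The hash has a 120-bit output.
Step 2: Second-preimage resistance means: given a specific input x, it should be infeasible to find a different y with h(y) = h(x).
With a 120-bit output, a generic search for a second preimage costs about 2^120 evaluations (each trial matches the fixed target with probability 2^-120).
Step 3: Security level = 120 bits.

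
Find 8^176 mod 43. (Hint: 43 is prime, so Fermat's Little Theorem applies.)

Step 1: Since 43 is prime, by Fermat's Little Theorem: 8^42 = 1 (mod 43).
Step 2: Reduce exponent: 176 mod 42 = 8.
Step 3: So 8^176 = 8^8 (mod 43).
Step 4: 8^8 mod 43 = 35.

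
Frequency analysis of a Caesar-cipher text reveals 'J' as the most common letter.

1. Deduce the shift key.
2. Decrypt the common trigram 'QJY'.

Step 1: In English, 'E' is the most frequent letter (12.7%).
Step 2: The most frequent ciphertext letter is 'J' (position 9).
Step 3: Shift = (9 - 4) mod 26 = 5.
Step 4: Decrypt 'QJY' by shifting back 5:
  Q -> L
  J -> E
  Y -> T
Step 5: 'QJY' decrypts to 'LET'.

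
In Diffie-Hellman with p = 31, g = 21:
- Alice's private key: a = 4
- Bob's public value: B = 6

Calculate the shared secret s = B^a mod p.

Step 1: s = B^a mod p = 6^4 mod 31.
  6^1 mod 31 = 6
  6^2 mod 31 = (6 * 6) mod 31 = 5
  6^3 mod 31 = (5 * 6) mod 31 = 30
  6^4 mod 31 = (30 * 6) mod 31 = 25
Result: shared secret = 25.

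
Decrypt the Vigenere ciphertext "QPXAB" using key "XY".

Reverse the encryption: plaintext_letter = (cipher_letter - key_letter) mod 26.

Step 1: Extend key: XYXYX
Step 2: Decrypt each letter (c - k) mod 26:
  Q(16) - X(23) = (16-23) mod 26 = 19 = T
  P(15) - Y(24) = (15-24) mod 26 = 17 = R
  X(23) - X(23) = (23-23) mod 26 = 0 = A
  A(0) - Y(24) = (0-24) mod 26 = 2 = C
  B(1) - X(23) = (1-23) mod 26 = 4 = E
Plaintext: TRACE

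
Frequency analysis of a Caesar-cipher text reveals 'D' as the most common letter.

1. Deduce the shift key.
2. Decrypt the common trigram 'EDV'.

Step 1: In English, 'E' is the most frequent letter (12.7%).
Step 2: The most frequent ciphertext letter is 'D' (position 3).
Step 3: Shift = (3 - 4) mod 26 = 25.
Step 4: Decrypt 'EDV' by shifting back 25:
  E -> F
  D -> E
  V -> W
Step 5: 'EDV' decrypts to 'FEW'.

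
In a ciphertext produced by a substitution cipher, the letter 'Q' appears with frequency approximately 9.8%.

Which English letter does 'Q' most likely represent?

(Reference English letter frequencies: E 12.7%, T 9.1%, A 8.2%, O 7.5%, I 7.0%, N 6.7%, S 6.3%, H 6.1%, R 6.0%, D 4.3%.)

Step 1: The observed frequency is 9.8%.
Step 2: Compare with English frequencies:
  E: 12.7% (difference: 2.9%)
  T: 9.1% (difference: 0.7%) <-- closest
  A: 8.2% (difference: 1.6%)
  O: 7.5% (difference: 2.3%)
  I: 7.0% (difference: 2.8%)
  N: 6.7% (difference: 3.1%)
  S: 6.3% (difference: 3.5%)
  H: 6.1% (difference: 3.7%)
  R: 6.0% (difference: 3.8%)
  D: 4.3% (difference: 5.5%)
Step 3: 'Q' most likely represents 'T' (frequency 9.1%).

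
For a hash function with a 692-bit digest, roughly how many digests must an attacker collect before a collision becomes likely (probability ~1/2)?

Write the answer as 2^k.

Step 1: The birthday paradox gives collision probability ~50% after sqrt(2^n) = 2^(n/2) hashes.
Step 2: For 692-bit output: 2^(692/2) = 2^346.
Step 3: Approximately 2^346 hash computations needed.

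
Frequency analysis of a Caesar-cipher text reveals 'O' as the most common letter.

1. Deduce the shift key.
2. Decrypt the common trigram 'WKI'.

Step 1: In English, 'E' is the most frequent letter (12.7%).
Step 2: The most frequent ciphertext letter is 'O' (position 14).
Step 3: Shift = (14 - 4) mod 26 = 10.
Step 4: Decrypt 'WKI' by shifting back 10:
  W -> M
  K -> A
  I -> Y
Step 5: 'WKI' decrypts to 'MAY'.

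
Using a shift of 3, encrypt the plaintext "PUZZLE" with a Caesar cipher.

Step 1: For each letter, shift forward by 3 positions (mod 26).
  P (position 15) -> position (15+3) mod 26 = 18 -> S
  U (position 20) -> position (20+3) mod 26 = 23 -> X
  Z (position 25) -> position (25+3) mod 26 = 2 -> C
  Z (position 25) -> position (25+3) mod 26 = 2 -> C
  L (position 11) -> position (11+3) mod 26 = 14 -> O
  E (position 4) -> position (4+3) mod 26 = 7 -> H
Result: SXCCOH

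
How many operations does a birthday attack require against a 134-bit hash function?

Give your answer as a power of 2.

Step 1: The birthday paradox gives collision probability ~50% after sqrt(2^n) = 2^(n/2) hashes.
Step 2: For 134-bit output: 2^(134/2) = 2^67.
Step 3: Approximately 2^67 hash computations needed.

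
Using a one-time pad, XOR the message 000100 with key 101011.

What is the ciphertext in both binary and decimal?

Step 1: Write out the XOR operation bit by bit:
  Message: 000100
  Key:     101011
  XOR:     101111
Step 2: Convert to decimal: 101111 = 47.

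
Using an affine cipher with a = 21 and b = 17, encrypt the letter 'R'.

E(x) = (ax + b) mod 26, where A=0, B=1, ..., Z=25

Step 1: Convert 'R' to number: x = 17.
Step 2: E(17) = (21 * 17 + 17) mod 26 = 374 mod 26 = 10.
Step 3: Convert 10 back to letter: K.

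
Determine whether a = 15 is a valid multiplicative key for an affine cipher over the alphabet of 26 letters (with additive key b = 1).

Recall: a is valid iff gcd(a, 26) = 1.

Step 1: Compute gcd(15, 26).
Step 2: gcd(15, 26) = 1.
Since gcd = 1, 15 is coprime with 26, so it is a valid key.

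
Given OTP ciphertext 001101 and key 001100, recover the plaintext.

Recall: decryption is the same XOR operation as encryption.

Step 1: XOR ciphertext with key:
  Ciphertext: 001101
  Key:        001100
  XOR:        000001
Step 2: Plaintext = 000001 = 1 in decimal.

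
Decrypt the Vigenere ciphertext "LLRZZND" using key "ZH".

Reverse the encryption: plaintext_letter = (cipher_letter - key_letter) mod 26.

Step 1: Extend key: ZHZHZHZ
Step 2: Decrypt each letter (c - k) mod 26:
  L(11) - Z(25) = (11-25) mod 26 = 12 = M
  L(11) - H(7) = (11-7) mod 26 = 4 = E
  R(17) - Z(25) = (17-25) mod 26 = 18 = S
  Z(25) - H(7) = (25-7) mod 26 = 18 = S
  Z(25) - Z(25) = (25-25) mod 26 = 0 = A
  N(13) - H(7) = (13-7) mod 26 = 6 = G
  D(3) - Z(25) = (3-25) mod 26 = 4 = E
Plaintext: MESSAGE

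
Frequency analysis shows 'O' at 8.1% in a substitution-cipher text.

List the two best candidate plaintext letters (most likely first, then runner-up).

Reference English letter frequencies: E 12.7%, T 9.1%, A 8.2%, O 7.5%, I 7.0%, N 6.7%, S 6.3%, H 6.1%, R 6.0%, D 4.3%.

Step 1: Observed frequency of 'O' is 8.1%.
Step 2: Compute distances to each reference frequency and sort:
  A (8.2%): difference = 0.1% <-- BEST
  O (7.5%): difference = 0.6% <-- RUNNER-UP
  T (9.1%): difference = 1.0%
  I (7.0%): difference = 1.1%
  N (6.7%): difference = 1.4%
Step 3: Most likely is 'A' (8.2%, diff 0.1%); second most likely is 'O' (7.5%, diff 0.6%).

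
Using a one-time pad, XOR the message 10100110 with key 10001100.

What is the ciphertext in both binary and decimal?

Step 1: Write out the XOR operation bit by bit:
  Message: 10100110
  Key:     10001100
  XOR:     00101010
Step 2: Convert to decimal: 00101010 = 42.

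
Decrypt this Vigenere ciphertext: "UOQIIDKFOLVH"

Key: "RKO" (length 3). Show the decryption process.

Step 1: Key 'RKO' has length 3. Extended key: RKORKORKORKO
Step 2: Decrypt each position:
  U(20) - R(17) = 3 = D
  O(14) - K(10) = 4 = E
  Q(16) - O(14) = 2 = C
  I(8) - R(17) = 17 = R
  I(8) - K(10) = 24 = Y
  D(3) - O(14) = 15 = P
  K(10) - R(17) = 19 = T
  F(5) - K(10) = 21 = V
  O(14) - O(14) = 0 = A
  L(11) - R(17) = 20 = U
  V(21) - K(10) = 11 = L
  H(7) - O(14) = 19 = T
Plaintext: DECRYPTVAULT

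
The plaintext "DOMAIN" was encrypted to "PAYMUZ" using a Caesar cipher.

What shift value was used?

Step 1: Compare first letters: D (position 3) -> P (position 15).
Step 2: Shift = (15 - 3) mod 26 = 12.
The shift value is 12.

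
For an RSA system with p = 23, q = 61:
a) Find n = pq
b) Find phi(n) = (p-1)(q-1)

Step 1: n = p * q = 23 * 61 = 1403.
Step 2: phi(n) = (p-1)(q-1) = 22 * 60 = 1320.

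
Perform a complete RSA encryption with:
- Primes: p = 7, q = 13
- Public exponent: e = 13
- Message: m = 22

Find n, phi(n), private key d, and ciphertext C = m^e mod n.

Step 1: n = 7 * 13 = 91.
Step 2: phi(n) = (7-1)(13-1) = 6 * 12 = 72.
Step 3: Find d = 13^(-1) mod 72 = 61.
  Verify: 13 * 61 = 793 = 1 (mod 72).
Step 4: C = 22^13 mod 91 = 22.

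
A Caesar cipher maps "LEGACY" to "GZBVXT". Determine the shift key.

Step 1: Compare first letters: L (position 11) -> G (position 6).
Step 2: Shift = (6 - 11) mod 26 = 21.
The shift value is 21.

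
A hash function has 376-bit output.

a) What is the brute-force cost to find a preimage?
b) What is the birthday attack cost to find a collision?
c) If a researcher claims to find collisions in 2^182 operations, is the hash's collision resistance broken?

Step 1: Preimage resistance requires brute-force of 2^376 operations.
Step 2: Collision resistance (birthday bound) = 2^(376/2) = 2^188.
Step 3: The claimed attack costs 2^182 operations.
Step 4: Since 2^182 < 2^188, the claimed attack beats the generic birthday bound, so collision resistance is broken.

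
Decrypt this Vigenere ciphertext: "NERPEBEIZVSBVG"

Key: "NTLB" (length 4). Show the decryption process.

Step 1: Key 'NTLB' has length 4. Extended key: NTLBNTLBNTLBNT
Step 2: Decrypt each position:
  N(13) - N(13) = 0 = A
  E(4) - T(19) = 11 = L
  R(17) - L(11) = 6 = G
  P(15) - B(1) = 14 = O
  E(4) - N(13) = 17 = R
  B(1) - T(19) = 8 = I
  E(4) - L(11) = 19 = T
  I(8) - B(1) = 7 = H
  Z(25) - N(13) = 12 = M
  V(21) - T(19) = 2 = C
  S(18) - L(11) = 7 = H
  B(1) - B(1) = 0 = A
  V(21) - N(13) = 8 = I
  G(6) - T(19) = 13 = N
Plaintext: ALGORITHMCHAIN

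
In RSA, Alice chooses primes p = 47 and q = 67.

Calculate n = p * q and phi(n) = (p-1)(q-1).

Step 1: n = p * q = 47 * 67 = 3149.
Step 2: phi(n) = (p-1)(q-1) = 46 * 66 = 3036.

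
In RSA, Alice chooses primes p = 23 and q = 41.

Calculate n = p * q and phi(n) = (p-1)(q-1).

Step 1: n = p * q = 23 * 41 = 943.
Step 2: phi(n) = (p-1)(q-1) = 22 * 40 = 880.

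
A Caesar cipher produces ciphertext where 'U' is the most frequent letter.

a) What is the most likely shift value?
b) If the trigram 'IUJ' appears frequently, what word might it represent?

Step 1: In English, 'E' is the most frequent letter (12.7%).
Step 2: The most frequent ciphertext letter is 'U' (position 20).
Step 3: Shift = (20 - 4) mod 26 = 16.
Step 4: Decrypt 'IUJ' by shifting back 16:
  I -> S
  U -> E
  J -> T
Step 5: 'IUJ' decrypts to 'SET'.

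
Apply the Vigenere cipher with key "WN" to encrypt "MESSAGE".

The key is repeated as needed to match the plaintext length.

Step 1: Repeat key to match plaintext length:
  Plaintext: MESSAGE
  Key:       WNWNWNW
Step 2: Encrypt each letter:
  M(12) + W(22) = (12+22) mod 26 = 8 = I
  E(4) + N(13) = (4+13) mod 26 = 17 = R
  S(18) + W(22) = (18+22) mod 26 = 14 = O
  S(18) + N(13) = (18+13) mod 26 = 5 = F
  A(0) + W(22) = (0+22) mod 26 = 22 = W
  G(6) + N(13) = (6+13) mod 26 = 19 = T
  E(4) + W(22) = (4+22) mod 26 = 0 = A
Ciphertext: IROFWTA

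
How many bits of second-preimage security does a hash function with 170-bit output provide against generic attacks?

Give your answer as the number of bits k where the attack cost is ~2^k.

Step 1: The hash has a 170-bit output.
Step 2: Second-preimage resistance means: given a specific input x, it should be infeasible to find a different y with h(y) = h(x).
With a 170-bit output, a generic search for a second preimage costs about 2^170 evaluations (each trial matches the fixed target with probability 2^-170).
Step 3: Security level = 170 bits.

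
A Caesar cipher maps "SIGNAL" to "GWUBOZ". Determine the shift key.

Step 1: Compare first letters: S (position 18) -> G (position 6).
Step 2: Shift = (6 - 18) mod 26 = 14.
The shift value is 14.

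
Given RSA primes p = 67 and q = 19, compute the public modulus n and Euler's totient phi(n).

Step 1: n = p * q = 67 * 19 = 1273.
Step 2: phi(n) = (p-1)(q-1) = 66 * 18 = 1188.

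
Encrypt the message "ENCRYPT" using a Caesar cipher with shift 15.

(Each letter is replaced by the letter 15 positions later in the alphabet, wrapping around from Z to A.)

Step 1: For each letter, shift forward by 15 positions (mod 26).
  E (position 4) -> position (4+15) mod 26 = 19 -> T
  N (position 13) -> position (13+15) mod 26 = 2 -> C
  C (position 2) -> position (2+15) mod 26 = 17 -> R
  R (position 17) -> position (17+15) mod 26 = 6 -> G
  Y (position 24) -> position (24+15) mod 26 = 13 -> N
  P (position 15) -> position (15+15) mod 26 = 4 -> E
  T (position 19) -> position (19+15) mod 26 = 8 -> I
Result: TCRGNEI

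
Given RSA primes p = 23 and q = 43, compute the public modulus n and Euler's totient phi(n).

Step 1: n = p * q = 23 * 43 = 989.
Step 2: phi(n) = (p-1)(q-1) = 22 * 42 = 924.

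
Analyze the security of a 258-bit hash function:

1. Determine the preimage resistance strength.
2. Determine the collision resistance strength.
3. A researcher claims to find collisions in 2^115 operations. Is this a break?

Step 1: Preimage resistance requires brute-force of 2^258 operations.
Step 2: Collision resistance (birthday bound) = 2^(258/2) = 2^129.
Step 3: The claimed attack costs 2^115 operations.
Step 4: Since 2^115 < 2^129, the claimed attack beats the generic birthday bound, so collision resistance is broken.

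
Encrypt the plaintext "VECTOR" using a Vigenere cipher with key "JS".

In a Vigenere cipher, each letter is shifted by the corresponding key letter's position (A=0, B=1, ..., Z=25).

Step 1: Repeat key to match plaintext length:
  Plaintext: VECTOR
  Key:       JSJSJS
Step 2: Encrypt each letter:
  V(21) + J(9) = (21+9) mod 26 = 4 = E
  E(4) + S(18) = (4+18) mod 26 = 22 = W
  C(2) + J(9) = (2+9) mod 26 = 11 = L
  T(19) + S(18) = (19+18) mod 26 = 11 = L
  O(14) + J(9) = (14+9) mod 26 = 23 = X
  R(17) + S(18) = (17+18) mod 26 = 9 = J
Ciphertext: EWLLXJ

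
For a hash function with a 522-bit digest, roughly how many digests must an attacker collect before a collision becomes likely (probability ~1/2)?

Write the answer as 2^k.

Step 1: The birthday paradox gives collision probability ~50% after sqrt(2^n) = 2^(n/2) hashes.
Step 2: For 522-bit output: 2^(522/2) = 2^261.
Step 3: Approximately 2^261 hash computations needed.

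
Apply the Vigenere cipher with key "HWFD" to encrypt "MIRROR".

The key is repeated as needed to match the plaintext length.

Step 1: Repeat key to match plaintext length:
  Plaintext: MIRROR
  Key:       HWFDHW
Step 2: Encrypt each letter:
  M(12) + H(7) = (12+7) mod 26 = 19 = T
  I(8) + W(22) = (8+22) mod 26 = 4 = E
  R(17) + F(5) = (17+5) mod 26 = 22 = W
  R(17) + D(3) = (17+3) mod 26 = 20 = U
  O(14) + H(7) = (14+7) mod 26 = 21 = V
  R(17) + W(22) = (17+22) mod 26 = 13 = N
Ciphertext: TEWUVN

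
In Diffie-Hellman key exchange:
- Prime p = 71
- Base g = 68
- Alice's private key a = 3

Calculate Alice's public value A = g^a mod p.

Step 1: A = g^a mod p = 68^3 mod 71.
  68^1 mod 71 = 68
  68^2 mod 71 = (68 * 68) mod 71 = 9
  68^3 mod 71 = (9 * 68) mod 71 = 44
Result: A = 44.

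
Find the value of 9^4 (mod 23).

Step 1: Compute 9^4 mod 23 step by step, reducing modulo 23 at each step.
  9^1 mod 23 = 9
  9^2 mod 23 = (9 * 9) mod 23 = 12
  9^3 mod 23 = (12 * 9) mod 23 = 16
  9^4 mod 23 = (16 * 9) mod 23 = 6
Step 2: Result = 6.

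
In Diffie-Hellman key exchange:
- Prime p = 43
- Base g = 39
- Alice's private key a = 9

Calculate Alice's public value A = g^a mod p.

Step 1: A = g^a mod p = 39^9 mod 43.
  39^1 mod 43 = 39
  39^2 mod 43 = (39 * 39) mod 43 = 16
  39^3 mod 43 = (16 * 39) mod 43 = 22
  39^4 mod 43 = (22 * 39) mod 43 = 41
  39^5 mod 43 = (41 * 39) mod 43 = 8
  39^6 mod 43 = (8 * 39) mod 43 = 11
  39^7 mod 43 = (11 * 39) mod 43 = 42
  39^8 mod 43 = (42 * 39) mod 43 = 4
  39^9 mod 43 = (4 * 39) mod 43 = 27
Result: A = 27.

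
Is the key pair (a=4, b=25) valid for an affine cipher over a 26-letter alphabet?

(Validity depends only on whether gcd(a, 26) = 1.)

Step 1: Compute gcd(4, 26).
Step 2: gcd(4, 26) = 2.
Since gcd = 2 != 1, 4 shares a common factor with 26, so it cannot be used.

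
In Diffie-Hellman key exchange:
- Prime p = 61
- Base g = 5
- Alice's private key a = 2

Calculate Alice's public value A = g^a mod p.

Step 1: A = g^a mod p = 5^2 mod 61.
  5^1 mod 61 = 5
  5^2 mod 61 = (5 * 5) mod 61 = 25
Result: A = 25.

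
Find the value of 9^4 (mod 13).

Step 1: Compute 9^4 mod 13 step by step, reducing modulo 13 at each step.
  9^1 mod 13 = 9
  9^2 mod 13 = (9 * 9) mod 13 = 3
  9^3 mod 13 = (3 * 9) mod 13 = 1
  9^4 mod 13 = (1 * 9) mod 13 = 9
Step 2: Result = 9.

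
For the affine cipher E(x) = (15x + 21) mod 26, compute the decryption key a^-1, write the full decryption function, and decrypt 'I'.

Step 1: Find a^-1, the modular inverse of 15 mod 26.
Step 2: We need 15 * a^-1 = 1 (mod 26).
Step 3: 15 * 7 = 105 = 4 * 26 + 1, so a^-1 = 7.
Step 4: D(y) = 7(y - 21) mod 26.
Step 5: Apply to 'I' (y = 8): D(8) = 7 * (8 - 21) mod 26 = 7 * -13 mod 26 = 13 -> 'N'.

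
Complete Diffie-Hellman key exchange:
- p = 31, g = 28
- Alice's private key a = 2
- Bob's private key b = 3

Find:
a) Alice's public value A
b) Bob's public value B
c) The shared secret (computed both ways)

Step 1: A = g^a mod p = 28^2 mod 31 = 9.
Step 2: B = g^b mod p = 28^3 mod 31 = 4.
Step 3: Alice computes s = B^a mod p = 4^2 mod 31 = 16.
Step 4: Bob computes s = A^b mod p = 9^3 mod 31 = 16.
Both sides agree: shared secret = 16.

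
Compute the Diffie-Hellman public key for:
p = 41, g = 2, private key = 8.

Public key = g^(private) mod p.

Step 1: A = g^a mod p = 2^8 mod 41.
  2^1 mod 41 = 2
  2^2 mod 41 = (2 * 2) mod 41 = 4
  2^3 mod 41 = (4 * 2) mod 41 = 8
  2^4 mod 41 = (8 * 2) mod 41 = 16
  2^5 mod 41 = (16 * 2) mod 41 = 32
  2^6 mod 41 = (32 * 2) mod 41 = 23
  2^7 mod 41 = (23 * 2) mod 41 = 5
  2^8 mod 41 = (5 * 2) mod 41 = 10
Result: A = 10.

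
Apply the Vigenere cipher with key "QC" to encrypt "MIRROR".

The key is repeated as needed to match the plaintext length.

Step 1: Repeat key to match plaintext length:
  Plaintext: MIRROR
  Key:       QCQCQC
Step 2: Encrypt each letter:
  M(12) + Q(16) = (12+16) mod 26 = 2 = C
  I(8) + C(2) = (8+2) mod 26 = 10 = K
  R(17) + Q(16) = (17+16) mod 26 = 7 = H
  R(17) + C(2) = (17+2) mod 26 = 19 = T
  O(14) + Q(16) = (14+16) mod 26 = 4 = E
  R(17) + C(2) = (17+2) mod 26 = 19 = T
Ciphertext: CKHTET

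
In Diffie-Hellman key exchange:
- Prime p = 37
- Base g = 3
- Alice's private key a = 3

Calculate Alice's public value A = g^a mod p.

Step 1: A = g^a mod p = 3^3 mod 37.
  3^1 mod 37 = 3
  3^2 mod 37 = (3 * 3) mod 37 = 9
  3^3 mod 37 = (9 * 3) mod 37 = 27
Result: A = 27.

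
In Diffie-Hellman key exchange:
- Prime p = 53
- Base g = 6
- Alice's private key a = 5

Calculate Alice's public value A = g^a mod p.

Step 1: A = g^a mod p = 6^5 mod 53.
  6^1 mod 53 = 6
  6^2 mod 53 = (6 * 6) mod 53 = 36
  6^3 mod 53 = (36 * 6) mod 53 = 4
  6^4 mod 53 = (4 * 6) mod 53 = 24
  6^5 mod 53 = (24 * 6) mod 53 = 38
Result: A = 38.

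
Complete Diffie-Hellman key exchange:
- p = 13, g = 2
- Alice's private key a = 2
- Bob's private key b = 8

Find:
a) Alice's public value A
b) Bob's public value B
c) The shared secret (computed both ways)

Step 1: A = g^a mod p = 2^2 mod 13 = 4.
Step 2: B = g^b mod p = 2^8 mod 13 = 9.
Step 3: Alice computes s = B^a mod p = 9^2 mod 13 = 3.
Step 4: Bob computes s = A^b mod p = 4^8 mod 13 = 3.
Both sides agree: shared secret = 3.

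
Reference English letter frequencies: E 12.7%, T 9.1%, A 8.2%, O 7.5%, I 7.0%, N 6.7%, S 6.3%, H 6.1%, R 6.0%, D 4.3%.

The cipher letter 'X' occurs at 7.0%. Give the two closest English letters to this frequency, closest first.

Step 1: Observed frequency of 'X' is 7.0%.
Step 2: Compute distances to each reference frequency and sort:
  I (7.0%): difference = 0.0% <-- BEST
  N (6.7%): difference = 0.3% <-- RUNNER-UP
  O (7.5%): difference = 0.5%
  S (6.3%): difference = 0.7%
  H (6.1%): difference = 0.9%
Step 3: Most likely is 'I' (7.0%, diff 0.0%); second most likely is 'N' (6.7%, diff 0.3%).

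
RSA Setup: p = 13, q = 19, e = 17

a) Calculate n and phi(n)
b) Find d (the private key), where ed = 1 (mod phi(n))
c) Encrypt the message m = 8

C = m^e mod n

Step 1: n = 13 * 19 = 247.
Step 2: phi(n) = (13-1)(19-1) = 12 * 18 = 216.
Step 3: Find d = 17^(-1) mod 216 = 89.
  Verify: 17 * 89 = 1513 = 1 (mod 216).
Step 4: C = 8^17 mod 247 = 164.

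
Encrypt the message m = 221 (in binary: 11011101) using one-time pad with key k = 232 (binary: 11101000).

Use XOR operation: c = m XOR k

Step 1: Write out the XOR operation bit by bit:
  Message: 11011101
  Key:     11101000
  XOR:     00110101
Step 2: Convert to decimal: 00110101 = 53.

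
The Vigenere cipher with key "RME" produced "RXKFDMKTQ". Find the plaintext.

Step 1: Extend key: RMERMERME
Step 2: Decrypt each letter (c - k) mod 26:
  R(17) - R(17) = (17-17) mod 26 = 0 = A
  X(23) - M(12) = (23-12) mod 26 = 11 = L
  K(10) - E(4) = (10-4) mod 26 = 6 = G
  F(5) - R(17) = (5-17) mod 26 = 14 = O
  D(3) - M(12) = (3-12) mod 26 = 17 = R
  M(12) - E(4) = (12-4) mod 26 = 8 = I
  K(10) - R(17) = (10-17) mod 26 = 19 = T
  T(19) - M(12) = (19-12) mod 26 = 7 = H
  Q(16) - E(4) = (16-4) mod 26 = 12 = M
Plaintext: ALGORITHM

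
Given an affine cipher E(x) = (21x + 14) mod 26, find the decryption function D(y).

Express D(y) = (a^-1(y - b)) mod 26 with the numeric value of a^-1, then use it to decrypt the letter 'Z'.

Step 1: Find a^-1, the modular inverse of 21 mod 26.
Step 2: We need 21 * a^-1 = 1 (mod 26).
Step 3: 21 * 5 = 105 = 4 * 26 + 1, so a^-1 = 5.
Step 4: D(y) = 5(y - 14) mod 26.
Step 5: Apply to 'Z' (y = 25): D(25) = 5 * (25 - 14) mod 26 = 5 * 11 mod 26 = 3 -> 'D'.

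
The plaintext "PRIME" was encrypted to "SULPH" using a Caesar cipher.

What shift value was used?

Step 1: Compare first letters: P (position 15) -> S (position 18).
Step 2: Shift = (18 - 15) mod 26 = 3.
The shift value is 3.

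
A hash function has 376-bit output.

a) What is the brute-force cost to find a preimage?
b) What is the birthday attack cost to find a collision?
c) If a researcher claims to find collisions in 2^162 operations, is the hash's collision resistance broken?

Step 1: Preimage resistance requires brute-force of 2^376 operations.
Step 2: Collision resistance (birthday bound) = 2^(376/2) = 2^188.
Step 3: The claimed attack costs 2^162 operations.
Step 4: Since 2^162 < 2^188, the claimed attack beats the generic birthday bound, so collision resistance is broken.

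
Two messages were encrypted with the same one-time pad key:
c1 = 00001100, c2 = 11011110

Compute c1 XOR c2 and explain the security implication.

Step 1: c1 XOR c2 = (m1 XOR k) XOR (m2 XOR k).
Step 2: By XOR associativity/commutativity: = m1 XOR m2 XOR k XOR k = m1 XOR m2.
Step 3: 00001100 XOR 11011110 = 11010010 = 210.
Step 4: The key cancels out! An attacker learns m1 XOR m2 = 210, revealing the relationship between plaintexts.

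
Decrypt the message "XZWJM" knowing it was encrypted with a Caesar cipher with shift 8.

Step 1: Reverse the shift by subtracting 8 from each letter position.
  X (position 23) -> position (23-8) mod 26 = 15 -> P
  Z (position 25) -> position (25-8) mod 26 = 17 -> R
  W (position 22) -> position (22-8) mod 26 = 14 -> O
  J (position 9) -> position (9-8) mod 26 = 1 -> B
  M (position 12) -> position (12-8) mod 26 = 4 -> E
Decrypted message: PROBE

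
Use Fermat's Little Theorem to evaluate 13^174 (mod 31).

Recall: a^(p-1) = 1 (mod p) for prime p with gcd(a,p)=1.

Step 1: Since 31 is prime, by Fermat's Little Theorem: 13^30 = 1 (mod 31).
Step 2: Reduce exponent: 174 mod 30 = 24.
Step 3: So 13^174 = 13^24 (mod 31).
Step 4: 13^24 mod 31 = 2.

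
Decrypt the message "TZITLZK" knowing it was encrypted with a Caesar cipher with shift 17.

Step 1: Reverse the shift by subtracting 17 from each letter position.
  T (position 19) -> position (19-17) mod 26 = 2 -> C
  Z (position 25) -> position (25-17) mod 26 = 8 -> I
  I (position 8) -> position (8-17) mod 26 = 17 -> R
  T (position 19) -> position (19-17) mod 26 = 2 -> C
  L (position 11) -> position (11-17) mod 26 = 20 -> U
  Z (position 25) -> position (25-17) mod 26 = 8 -> I
  K (position 10) -> position (10-17) mod 26 = 19 -> T
Decrypted message: CIRCUIT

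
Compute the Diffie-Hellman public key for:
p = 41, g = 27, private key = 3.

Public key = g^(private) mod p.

Step 1: A = g^a mod p = 27^3 mod 41.
  27^1 mod 41 = 27
  27^2 mod 41 = (27 * 27) mod 41 = 32
  27^3 mod 41 = (32 * 27) mod 41 = 3
Result: A = 3.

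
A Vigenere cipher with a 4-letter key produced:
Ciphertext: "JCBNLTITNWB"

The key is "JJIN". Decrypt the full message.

Step 1: Key 'JJIN' has length 4. Extended key: JJINJJINJJI
Step 2: Decrypt each position:
  J(9) - J(9) = 0 = A
  C(2) - J(9) = 19 = T
  B(1) - I(8) = 19 = T
  N(13) - N(13) = 0 = A
  L(11) - J(9) = 2 = C
  T(19) - J(9) = 10 = K
  I(8) - I(8) = 0 = A
  T(19) - N(13) = 6 = G
  N(13) - J(9) = 4 = E
  W(22) - J(9) = 13 = N
  B(1) - I(8) = 19 = T
Plaintext: ATTACKAGENT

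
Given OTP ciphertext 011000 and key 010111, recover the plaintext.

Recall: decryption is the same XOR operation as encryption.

Step 1: XOR ciphertext with key:
  Ciphertext: 011000
  Key:        010111
  XOR:        001111
Step 2: Plaintext = 001111 = 15 in decimal.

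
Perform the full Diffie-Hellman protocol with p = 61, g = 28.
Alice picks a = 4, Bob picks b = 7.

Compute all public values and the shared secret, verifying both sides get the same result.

Step 1: A = g^a mod p = 28^4 mod 61 = 20.
Step 2: B = g^b mod p = 28^7 mod 61 = 23.
Step 3: Alice computes s = B^a mod p = 23^4 mod 61 = 34.
Step 4: Bob computes s = A^b mod p = 20^7 mod 61 = 34.
Both sides agree: shared secret = 34.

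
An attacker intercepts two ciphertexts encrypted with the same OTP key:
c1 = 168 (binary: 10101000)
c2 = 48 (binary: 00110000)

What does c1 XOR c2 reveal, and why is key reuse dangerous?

Step 1: c1 XOR c2 = (m1 XOR k) XOR (m2 XOR k).
Step 2: By XOR associativity/commutativity: = m1 XOR m2 XOR k XOR k = m1 XOR m2.
Step 3: 10101000 XOR 00110000 = 10011000 = 152.
Step 4: The key cancels out! An attacker learns m1 XOR m2 = 152, revealing the relationship between plaintexts.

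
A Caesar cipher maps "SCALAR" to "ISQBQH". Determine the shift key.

Step 1: Compare first letters: S (position 18) -> I (position 8).
Step 2: Shift = (8 - 18) mod 26 = 16.
The shift value is 16.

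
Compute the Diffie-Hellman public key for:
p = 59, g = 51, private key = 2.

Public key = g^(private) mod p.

Step 1: A = g^a mod p = 51^2 mod 59.
  51^1 mod 59 = 51
  51^2 mod 59 = (51 * 51) mod 59 = 5
Result: A = 5.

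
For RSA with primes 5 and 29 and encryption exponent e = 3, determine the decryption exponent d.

Step 1: n = 5 * 29 = 145.
Step 2: phi(n) = 4 * 28 = 112.
Step 3: Find d such that 3 * d = 1 (mod 112).
Step 4: d = 3^(-1) mod 112 = 75.
Verification: 3 * 75 = 225 = 2 * 112 + 1.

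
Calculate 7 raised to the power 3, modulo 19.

Step 1: Compute 7^3 mod 19 step by step, reducing modulo 19 at each step.
  7^1 mod 19 = 7
  7^2 mod 19 = (7 * 7) mod 19 = 11
  7^3 mod 19 = (11 * 7) mod 19 = 1
Step 2: Result = 1.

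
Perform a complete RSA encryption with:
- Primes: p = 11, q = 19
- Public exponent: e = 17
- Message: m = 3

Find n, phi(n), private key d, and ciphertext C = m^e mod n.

Step 1: n = 11 * 19 = 209.
Step 2: phi(n) = (11-1)(19-1) = 10 * 18 = 180.
Step 3: Find d = 17^(-1) mod 180 = 53.
  Verify: 17 * 53 = 901 = 1 (mod 180).
Step 4: C = 3^17 mod 209 = 108.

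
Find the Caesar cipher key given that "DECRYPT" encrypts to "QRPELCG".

Step 1: Compare first letters: D (position 3) -> Q (position 16).
Step 2: Shift = (16 - 3) mod 26 = 13.
The shift value is 13.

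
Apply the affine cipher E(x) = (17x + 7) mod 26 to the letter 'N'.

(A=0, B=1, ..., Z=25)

Step 1: Convert 'N' to number: x = 13.
Step 2: E(13) = (17 * 13 + 7) mod 26 = 228 mod 26 = 20.
Step 3: Convert 20 back to letter: U.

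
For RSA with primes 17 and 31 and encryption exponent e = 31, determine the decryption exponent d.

Step 1: n = 17 * 31 = 527.
Step 2: phi(n) = 16 * 30 = 480.
Step 3: Find d such that 31 * d = 1 (mod 480).
Step 4: d = 31^(-1) mod 480 = 31.
Verification: 31 * 31 = 961 = 2 * 480 + 1.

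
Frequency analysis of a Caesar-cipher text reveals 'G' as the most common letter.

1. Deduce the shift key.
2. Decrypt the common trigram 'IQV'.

Step 1: In English, 'E' is the most frequent letter (12.7%).
Step 2: The most frequent ciphertext letter is 'G' (position 6).
Step 3: Shift = (6 - 4) mod 26 = 2.
Step 4: Decrypt 'IQV' by shifting back 2:
  I -> G
  Q -> O
  V -> T
Step 5: 'IQV' decrypts to 'GOT'.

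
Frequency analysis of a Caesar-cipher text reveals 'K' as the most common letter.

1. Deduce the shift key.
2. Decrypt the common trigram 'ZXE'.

Step 1: In English, 'E' is the most frequent letter (12.7%).
Step 2: The most frequent ciphertext letter is 'K' (position 10).
Step 3: Shift = (10 - 4) mod 26 = 6.
Step 4: Decrypt 'ZXE' by shifting back 6:
  Z -> T
  X -> R
  E -> Y
Step 5: 'ZXE' decrypts to 'TRY'.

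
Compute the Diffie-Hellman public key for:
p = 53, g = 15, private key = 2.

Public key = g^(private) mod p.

Step 1: A = g^a mod p = 15^2 mod 53.
  15^1 mod 53 = 15
  15^2 mod 53 = (15 * 15) mod 53 = 13
Result: A = 13.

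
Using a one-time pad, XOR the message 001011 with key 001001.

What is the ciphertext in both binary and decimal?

Step 1: Write out the XOR operation bit by bit:
  Message: 001011
  Key:     001001
  XOR:     000010
Step 2: Convert to decimal: 000010 = 2.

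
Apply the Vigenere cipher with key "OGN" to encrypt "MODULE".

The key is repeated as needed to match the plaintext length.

Step 1: Repeat key to match plaintext length:
  Plaintext: MODULE
  Key:       OGNOGN
Step 2: Encrypt each letter:
  M(12) + O(14) = (12+14) mod 26 = 0 = A
  O(14) + G(6) = (14+6) mod 26 = 20 = U
  D(3) + N(13) = (3+13) mod 26 = 16 = Q
  U(20) + O(14) = (20+14) mod 26 = 8 = I
  L(11) + G(6) = (11+6) mod 26 = 17 = R
  E(4) + N(13) = (4+13) mod 26 = 17 = R
Ciphertext: AUQIRR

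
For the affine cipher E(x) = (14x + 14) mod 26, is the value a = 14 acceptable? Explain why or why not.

Step 1: Compute gcd(14, 26).
Step 2: gcd(14, 26) = 2.
Since gcd = 2 != 1, 14 shares a common factor with 26, so it cannot be used.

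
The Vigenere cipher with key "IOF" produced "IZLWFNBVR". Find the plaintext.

Step 1: Extend key: IOFIOFIOF
Step 2: Decrypt each letter (c - k) mod 26:
  I(8) - I(8) = (8-8) mod 26 = 0 = A
  Z(25) - O(14) = (25-14) mod 26 = 11 = L
  L(11) - F(5) = (11-5) mod 26 = 6 = G
  W(22) - I(8) = (22-8) mod 26 = 14 = O
  F(5) - O(14) = (5-14) mod 26 = 17 = R
  N(13) - F(5) = (13-5) mod 26 = 8 = I
  B(1) - I(8) = (1-8) mod 26 = 19 = T
  V(21) - O(14) = (21-14) mod 26 = 7 = H
  R(17) - F(5) = (17-5) mod 26 = 12 = M
Plaintext: ALGORITHM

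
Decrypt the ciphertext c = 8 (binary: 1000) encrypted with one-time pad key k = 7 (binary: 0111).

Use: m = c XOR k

Step 1: XOR ciphertext with key:
  Ciphertext: 1000
  Key:        0111
  XOR:        1111
Step 2: Plaintext = 1111 = 15 in decimal.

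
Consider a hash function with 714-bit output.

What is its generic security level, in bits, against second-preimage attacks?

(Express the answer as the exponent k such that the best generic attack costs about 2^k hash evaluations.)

Step 1: The hash has a 714-bit output.
Step 2: Second-preimage resistance means: given a specific input x, it should be infeasible to find a different y with h(y) = h(x).
With a 714-bit output, a generic search for a second preimage costs about 2^714 evaluations (each trial matches the fixed target with probability 2^-714).
Step 3: Security level = 714 bits.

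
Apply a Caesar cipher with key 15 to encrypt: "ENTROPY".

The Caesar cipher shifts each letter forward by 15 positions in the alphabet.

Step 1: For each letter, shift forward by 15 positions (mod 26).
  E (position 4) -> position (4+15) mod 26 = 19 -> T
  N (position 13) -> position (13+15) mod 26 = 2 -> C
  T (position 19) -> position (19+15) mod 26 = 8 -> I
  R (position 17) -> position (17+15) mod 26 = 6 -> G
  O (position 14) -> position (14+15) mod 26 = 3 -> D
  P (position 15) -> position (15+15) mod 26 = 4 -> E
  Y (position 24) -> position (24+15) mod 26 = 13 -> N
Result: TCIGDEN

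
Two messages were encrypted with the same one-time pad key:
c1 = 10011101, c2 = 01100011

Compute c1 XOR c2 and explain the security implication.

Step 1: c1 XOR c2 = (m1 XOR k) XOR (m2 XOR k).
Step 2: By XOR associativity/commutativity: = m1 XOR m2 XOR k XOR k = m1 XOR m2.
Step 3: 10011101 XOR 01100011 = 11111110 = 254.
Step 4: The key cancels out! An attacker learns m1 XOR m2 = 254, revealing the relationship between plaintexts.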